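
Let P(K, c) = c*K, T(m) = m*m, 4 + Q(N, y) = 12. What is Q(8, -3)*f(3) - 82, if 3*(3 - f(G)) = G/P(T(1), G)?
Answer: -182/3 ≈ -60.667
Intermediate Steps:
Q(N, y) = 8 (Q(N, y) = -4 + 12 = 8)
T(m) = m²
P(K, c) = K*c
f(G) = 8/3 (f(G) = 3 - G/(3*(1²*G)) = 3 - G/(3*(1*G)) = 3 - G/(3*G) = 3 - ⅓*1 = 3 - ⅓ = 8/3)
Q(8, -3)*f(3) - 82 = 8*(8/3) - 82 = 64/3 - 82 = -182/3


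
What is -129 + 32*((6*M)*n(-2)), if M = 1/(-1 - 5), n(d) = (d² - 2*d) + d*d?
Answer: -513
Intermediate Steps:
n(d) = -2*d + 2*d² (n(d) = (d² - 2*d) + d² = -2*d + 2*d²)
M = -⅙ (M = 1/(-6) = -⅙ ≈ -0.16667)
-129 + 32*((6*M)*n(-2)) = -129 + 32*((6*(-⅙))*(2*(-2)*(-1 - 2))) = -129 + 32*(-2*(-2)*(-3)) = -129 + 32*(-1*12) = -129 + 32*(-12) = -129 - 384 = -513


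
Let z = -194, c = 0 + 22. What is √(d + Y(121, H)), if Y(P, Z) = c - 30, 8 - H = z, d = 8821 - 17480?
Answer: 9*I*√107 ≈ 93.097*I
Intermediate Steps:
c = 22
d = -8659
H = 202 (H = 8 - 1*(-194) = 8 + 194 = 202)
Y(P, Z) = -8 (Y(P, Z) = 22 - 30 = -8)
√(d + Y(121, H)) = √(-8659 - 8) = √(-8667) = 9*I*√107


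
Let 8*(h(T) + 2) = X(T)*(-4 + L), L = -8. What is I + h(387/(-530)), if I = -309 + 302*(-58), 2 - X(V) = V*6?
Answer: -9453383/530 ≈ -17837.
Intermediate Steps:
X(V) = 2 - 6*V (X(V) = 2 - V*6 = 2 - 6*V)
I = -17825 (I = -309 - 17516 = -17825)
h(T) = -5 + 9*T (h(T) = -2 + ((2 - 6*T)*(-4 - 8))/8 = -2 + ((2 - 6*T)*(-12))/8 = -2 + (-24 + 72*T)/8 = -2 + (-3 + 9*T) = -5 + 9*T)
I + h(387/(-530)) = -17825 + (-5 + 9*(387/(-530))) = -17825 + (-5 + 9*(387*(-1/530))) = -17825 + (-5 + 9*(-387/530)) = -17825 + (-5 - 3483/530) = -17825 - 6133/530 = -9453383/530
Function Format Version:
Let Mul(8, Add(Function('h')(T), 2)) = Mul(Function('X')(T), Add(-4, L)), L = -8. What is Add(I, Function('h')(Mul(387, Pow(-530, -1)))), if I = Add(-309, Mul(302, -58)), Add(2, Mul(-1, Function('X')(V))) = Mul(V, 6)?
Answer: Rational(-9453383, 530) ≈ -17837.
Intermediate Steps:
Function('X')(V) = Add(2, Mul(-6, V)) (Function('X')(V) = Add(2, Mul(-1, Mul(V, 6))) = Add(2, Mul(-1, Mul(6, V))) = Add(2, Mul(-6, V)))
I = -17825 (I = Add(-309, -17516) = -17825)
Function('h')(T) = Add(-5, Mul(9, T)) (Function('h')(T) = Add(-2, Mul(Rational(1, 8), Mul(Add(2, Mul(-6, T)), Add(-4, -8)))) = Add(-2, Mul(Rational(1, 8), Mul(Add(2, Mul(-6, T)), -12))) = Add(-2, Mul(Rational(1, 8), Add(-24, Mul(72, T)))) = Add(-2, Add(-3, Mul(9, T))) = Add(-5, Mul(9, T)))
Add(I, Function('h')(Mul(387, Pow(-530, -1)))) = Add(-17825, Add(-5, Mul(9, Mul(387, Pow(-530, -1))))) = Add(-17825, Add(-5, Mul(9, Mul(387, Rational(-1, 530))))) = Add(-17825, Add(-5, Mul(9, Rational(-387, 530)))) = Add(-17825, Add(-5, Rational(-3483, 530))) = Add(-17825, Rational(-6133, 530)) = Rational(-9453383, 530)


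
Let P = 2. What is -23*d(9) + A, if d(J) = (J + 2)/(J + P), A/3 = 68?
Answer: 181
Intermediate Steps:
A = 204 (A = 3*68 = 204)
d(J) = 1 (d(J) = (J + 2)/(J + 2) = (2 + J)/(2 + J) = 1)
-23*d(9) + A = -23*1 + 204 = -23 + 204 = 181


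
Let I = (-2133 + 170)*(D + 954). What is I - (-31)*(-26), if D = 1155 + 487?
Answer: -5096754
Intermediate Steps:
D = 1642
I = -5095948 (I = (-2133 + 170)*(1642 + 954) = -1963*2596 = -5095948)
I - (-31)*(-26) = -5095948 - (-31)*(-26) = -5095948 - 1*806 = -5095948 - 806 = -5096754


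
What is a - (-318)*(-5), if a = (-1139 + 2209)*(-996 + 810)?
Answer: -200610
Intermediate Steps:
a = -199020 (a = 1070*(-186) = -199020)
a - (-318)*(-5) = -199020 - (-318)*(-5) = -199020 - 1*1590 = -199020 - 1590 = -200610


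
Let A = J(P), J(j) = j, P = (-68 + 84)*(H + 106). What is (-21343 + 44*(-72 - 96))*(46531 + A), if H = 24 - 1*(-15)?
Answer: -1403733485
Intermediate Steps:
H = 39 (H = 24 + 15 = 39)
P = 2320 (P = (-68 + 84)*(39 + 106) = 16*145 = 2320)
A = 2320
(-21343 + 44*(-72 - 96))*(46531 + A) = (-21343 + 44*(-72 - 96))*(46531 + 2320) = (-21343 + 44*(-168))*48851 = (-21343 - 7392)*48851 = -28735*48851 = -1403733485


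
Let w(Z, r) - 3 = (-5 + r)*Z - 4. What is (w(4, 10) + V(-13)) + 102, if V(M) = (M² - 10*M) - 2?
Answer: 418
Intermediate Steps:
V(M) = -2 + M² - 10*M
w(Z, r) = -1 + Z*(-5 + r) (w(Z, r) = 3 + ((-5 + r)*Z - 4) = 3 + (Z*(-5 + r) - 4) = 3 + (-4 + Z*(-5 + r)) = -1 + Z*(-5 + r))
(w(4, 10) + V(-13)) + 102 = ((-1 - 5*4 + 4*10) + (-2 + (-13)² - 10*(-13))) + 102 = ((-1 - 20 + 40) + (-2 + 169 + 130)) + 102 = (19 + 297) + 102 = 316 + 102 = 418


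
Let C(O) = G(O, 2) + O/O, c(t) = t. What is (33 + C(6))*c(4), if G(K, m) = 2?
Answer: 144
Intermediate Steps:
C(O) = 3 (C(O) = 2 + O/O = 2 + 1 = 3)
(33 + C(6))*c(4) = (33 + 3)*4 = 36*4 = 144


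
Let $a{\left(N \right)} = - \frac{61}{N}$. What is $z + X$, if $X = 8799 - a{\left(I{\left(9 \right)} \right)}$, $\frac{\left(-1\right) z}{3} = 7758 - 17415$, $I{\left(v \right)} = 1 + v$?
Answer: $\frac{377761}{10} \approx 37776.0$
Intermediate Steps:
$z = 28971$ ($z = - 3 \left(7758 - 17415\right) = \left(-3\right) \left(-9657\right) = 28971$)
$X = \frac{88051}{10}$ ($X = 8799 - - \frac{61}{1 + 9} = 8799 - - \frac{61}{10} = 8799 + \frac{61}{10} = \frac{88051}{10} \approx 8805.1$)
$z + X = 28971 + \frac{88051}{10} = \frac{377761}{10}$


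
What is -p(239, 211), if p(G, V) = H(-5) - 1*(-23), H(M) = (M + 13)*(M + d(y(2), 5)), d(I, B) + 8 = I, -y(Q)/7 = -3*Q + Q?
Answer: -143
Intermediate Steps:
y(Q) = 14*Q (y(Q) = -7*(-3*Q + Q) = -(-14)*Q = 14*Q)
d(I, B) = -8 + I
H(M) = (13 + M)*(20 + M) (H(M) = (M + 13)*(M + (-8 + 14*2)) = (13 + M)*(M + (-8 + 28)) = (13 + M)*(M + 20) = (13 + M)*(20 + M))
p(G, V) = 143 (p(G, V) = (260 + (-5)² + 33*(-5)) - 1*(-23) = (260 + 25 - 165) + 23 = 120 + 23 = 143)
-p(239, 211) = -1*143 = -143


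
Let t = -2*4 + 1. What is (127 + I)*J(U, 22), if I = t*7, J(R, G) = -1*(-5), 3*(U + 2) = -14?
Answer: 390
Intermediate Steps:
U = -20/3 (U = -2 + (1/3)*(-14) = -2 - 14/3 = -20/3 ≈ -6.6667)
J(R, G) = 5
t = -7 (t = -8 + 1 = -7)
I = -49 (I = -7*7 = -49)
(127 + I)*J(U, 22) = (127 - 49)*5 = 78*5 = 390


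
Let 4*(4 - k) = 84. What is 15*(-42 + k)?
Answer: -885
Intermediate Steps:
k = -17 (k = 4 - 1/4*84 = 4 - 21 = -17)
15*(-42 + k) = 15*(-42 - 17) = 15*(-59) = -885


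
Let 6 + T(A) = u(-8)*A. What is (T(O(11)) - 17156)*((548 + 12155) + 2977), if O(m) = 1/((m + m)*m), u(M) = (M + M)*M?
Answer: -32560115840/121 ≈ -2.6909e+8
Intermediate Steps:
u(M) = 2*M² (u(M) = (2*M)*M = 2*M²)
O(m) = 1/(2*m²) (O(m) = 1/(((2*m))*m) = (1/(2*m))/m = 1/(2*m²))
T(A) = -6 + 128*A (T(A) = -6 + (2*(-8)²)*A = -6 + (2*64)*A = -6 + 128*A)
(T(O(11)) - 17156)*((548 + 12155) + 2977) = ((-6 + 128*((½)/11²)) - 17156)*((548 + 12155) + 2977) = ((-6 + 128*((½)*(1/121))) - 17156)*(12703 + 2977) = ((-6 + 128*(1/242)) - 17156)*15680 = ((-6 + 64/121) - 17156)*15680 = (-662/121 - 17156)*15680 = -2076538/121*15680 = -32560115840/121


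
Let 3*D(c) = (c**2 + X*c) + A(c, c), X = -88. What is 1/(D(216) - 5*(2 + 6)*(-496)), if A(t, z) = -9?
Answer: 1/29053 ≈ 3.4420e-5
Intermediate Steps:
D(c) = -3 - 88*c/3 + c**2/3 (D(c) = ((c**2 - 88*c) - 9)/3 = (-9 + c**2 - 88*c)/3 = -3 - 88*c/3 + c**2/3)
1/(D(216) - 5*(2 + 6)*(-496)) = 1/((-3 - 88/3*216 + (1/3)*216**2) - 5*(2 + 6)*(-496)) = 1/((-3 - 6336 + (1/3)*46656) - 5*8*(-496)) = 1/((-3 - 6336 + 15552) - 40*(-496)) = 1/(9213 + 19840) = 1/29053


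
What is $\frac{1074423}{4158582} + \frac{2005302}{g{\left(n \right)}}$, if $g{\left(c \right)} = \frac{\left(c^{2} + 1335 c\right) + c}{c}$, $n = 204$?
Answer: $\frac{347536142216}{266842345} \approx 1302.4$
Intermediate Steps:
$g{\left(c \right)} = \frac{c^{2} + 1336 c}{c}$
$\frac{1074423}{4158582} + \frac{2005302}{g{\left(n \right)}} = \frac{1074423}{4158582} + \frac{2005302}{1336 + 204} = 1074423 \cdot \frac{1}{4158582} + \frac{2005302}{1540} = \frac{358141}{1386194} + 2005302 \cdot \frac{1}{1540} = \frac{358141}{1386194} + \frac{1002651}{770} = \frac{347536142216}{266842345}$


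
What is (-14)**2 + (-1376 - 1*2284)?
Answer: -3464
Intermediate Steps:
(-14)**2 + (-1376 - 1*2284) = 196 + (-1376 - 2284) = 196 - 3660 = -3464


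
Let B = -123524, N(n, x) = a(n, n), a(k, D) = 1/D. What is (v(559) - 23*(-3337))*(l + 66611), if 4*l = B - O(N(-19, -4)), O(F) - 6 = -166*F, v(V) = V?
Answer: 52478028000/19 ≈ 2.7620e+9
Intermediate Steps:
N(n, x) = 1/n
O(F) = 6 - 166*F
l = -586809/19 (l = (-123524 - (6 - 166/(-19)))/4 = (-123524 - (6 - 166*(-1/19)))/4 = (-123524 - (6 + 166/19))/4 = (-123524 - 1*280/19)/4 = (-123524 - 280/19)/4 = (1/4)*(-2347236/19) = -586809/19 ≈ -30885.)
(v(559) - 23*(-3337))*(l + 66611) = (559 - 23*(-3337))*(-586809/19 + 66611) = (559 + 76751)*(678800/19) = 77310*(678800/19) = 52478028000/19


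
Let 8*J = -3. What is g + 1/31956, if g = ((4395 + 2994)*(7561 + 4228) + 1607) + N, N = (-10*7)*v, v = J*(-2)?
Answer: 2783702355079/31956 ≈ 8.7111e+7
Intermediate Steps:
J = -3/8 (J = (⅛)*(-3) = -3/8 ≈ -0.37500)
v = ¾ (v = -3/8*(-2) = ¾ ≈ 0.75000)
N = -105/2 (N = -10*7*(¾) = -70*¾ = -105/2 ≈ -52.500)
g = 174220951/2 (g = ((4395 + 2994)*(7561 + 4228) + 1607) - 105/2 = (7389*11789 + 1607) - 105/2 = (87108921 + 1607) - 105/2 = 87110528 - 105/2 = 174220951/2 ≈ 8.7111e+7)
g + 1/31956 = 174220951/2 + 1/31956 = 2783702355079/31956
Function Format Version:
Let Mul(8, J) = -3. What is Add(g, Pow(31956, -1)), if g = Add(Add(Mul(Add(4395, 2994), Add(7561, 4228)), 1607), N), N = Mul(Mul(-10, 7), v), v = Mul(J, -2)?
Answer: Rational(2783702355079, 31956) ≈ 8.7111e+7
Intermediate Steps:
J = Rational(-3, 8) (J = Mul(Rational(1, 8), -3) = Rational(-3, 8) ≈ -0.37500)
v = Rational(3, 4) (v = Mul(Rational(-3, 8), -2) = Rational(3, 4) ≈ 0.75000)
N = Rational(-105, 2) (N = Mul(Mul(-10, 7), Rational(3, 4)) = Mul(-70, Rational(3, 4)) = Rational(-105, 2) ≈ -52.500)
g = Rational(174220951, 2) (g = Add(Add(Mul(Add(4395, 2994), Add(7561, 4228)), 1607), Rational(-105, 2)) = Add(Add(Mul(7389, 11789), 1607), Rational(-105, 2)) = Add(Add(87108921, 1607), Rational(-105, 2)) = Add(87110528, Rational(-105, 2)) = Rational(174220951, 2) ≈ 8.7111e+7)
Add(g, Pow(31956, -1)) = Add(Rational(174220951, 2), Pow(31956, -1)) = Add(Rational(174220951, 2), Rational(1, 31956)) = Rational(2783702355079, 31956)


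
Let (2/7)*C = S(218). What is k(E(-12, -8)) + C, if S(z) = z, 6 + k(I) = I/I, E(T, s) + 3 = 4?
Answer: 758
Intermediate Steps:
E(T, s) = 1 (E(T, s) = -3 + 4 = 1)
k(I) = -5 (k(I) = -6 + I/I = -6 + 1 = -5)
C = 763 (C = (7/2)*218 = 763)
k(E(-12, -8)) + C = -5 + 763 = 758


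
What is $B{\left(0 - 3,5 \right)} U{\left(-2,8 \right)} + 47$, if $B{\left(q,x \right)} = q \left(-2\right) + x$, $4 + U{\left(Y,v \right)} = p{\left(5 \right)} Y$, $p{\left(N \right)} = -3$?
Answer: $69$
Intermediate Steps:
$U{\left(Y,v \right)} = -4 - 3 Y$
$B{\left(q,x \right)} = x - 2 q$ ($B{\left(q,x \right)} = - 2 q + x = x - 2 q$)
$B{\left(0 - 3,5 \right)} U{\left(-2,8 \right)} + 47 = \left(5 - 2 \left(0 - 3\right)\right) \left(-4 - -6\right) + 47 = \left(5 - -6\right) \left(-4 + 6\right) + 47 = \left(5 + 6\right) 2 + 47 = 11 \cdot 2 + 47 = 22 + 47 = 69$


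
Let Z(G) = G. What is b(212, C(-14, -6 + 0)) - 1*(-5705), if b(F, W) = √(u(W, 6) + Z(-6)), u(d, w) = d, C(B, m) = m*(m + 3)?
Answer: 5705 + 2*√3 ≈ 5708.5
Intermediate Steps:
C(B, m) = m*(3 + m)
b(F, W) = √(-6 + W) (b(F, W) = √(W - 6) = √(-6 + W))
b(212, C(-14, -6 + 0)) - 1*(-5705) = √(-6 + (-6 + 0)*(3 + (-6 + 0))) - 1*(-5705) = √(-6 - 6*(3 - 6)) + 5705 = √(-6 - 6*(-3)) + 5705 = √(-6 + 18) + 5705 = √12 + 5705 = 2*√3 + 5705 = 5705 + 2*√3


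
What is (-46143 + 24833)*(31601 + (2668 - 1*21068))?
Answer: -281313310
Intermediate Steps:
(-46143 + 24833)*(31601 + (2668 - 1*21068)) = -21310*(31601 + (2668 - 21068)) = -21310*(31601 - 18400) = -21310*13201 = -281313310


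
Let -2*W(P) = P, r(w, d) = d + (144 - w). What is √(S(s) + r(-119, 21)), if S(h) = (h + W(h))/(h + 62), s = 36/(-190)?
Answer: √612023513/1468 ≈ 16.852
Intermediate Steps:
r(w, d) = 144 + d - w
s = -18/95 (s = 36*(-1/190) = -18/95 ≈ -0.18947)
W(P) = -P/2
S(h) = h/(2*(62 + h)) (S(h) = (h - h/2)/(h + 62) = (h/2)/(62 + h) = h/(2*(62 + h)))
√(S(s) + r(-119, 21)) = √((½)*(-18/95)/(62 - 18/95) + (144 + 21 - 1*(-119))) = √((½)*(-18/95)/(5872/95) + (144 + 21 + 119)) = √((½)*(-18/95)*(95/5872) + 284) = √(-9/5872 + 284) = √(1667639/5872) = √612023513/1468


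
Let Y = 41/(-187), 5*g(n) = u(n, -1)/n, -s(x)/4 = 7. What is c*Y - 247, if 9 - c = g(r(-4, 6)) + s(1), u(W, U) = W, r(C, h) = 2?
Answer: -238489/935 ≈ -255.07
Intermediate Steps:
s(x) = -28 (s(x) = -4*7 = -28)
g(n) = ⅕ (g(n) = (n/n)/5 = (⅕)*1 = ⅕)
Y = -41/187 (Y = 41*(-1/187) = -41/187 ≈ -0.21925)
c = 184/5 (c = 9 - (⅕ - 28) = 9 - 1*(-139/5) = 9 + 139/5 = 184/5 ≈ 36.800)
c*Y - 247 = (184/5)*(-41/187) - 247 = -7544/935 - 247 = -238489/935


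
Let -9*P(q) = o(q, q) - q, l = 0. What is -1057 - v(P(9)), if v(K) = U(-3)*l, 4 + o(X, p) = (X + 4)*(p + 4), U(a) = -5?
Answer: -1057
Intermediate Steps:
o(X, p) = -4 + (4 + X)*(4 + p) (o(X, p) = -4 + (X + 4)*(p + 4) = -4 + (4 + X)*(4 + p))
P(q) = -4/3 - 7*q/9 - q²/9 (P(q) = -((12 + 4*q + 4*q + q*q) - q)/9 = -((12 + 4*q + 4*q + q²) - q)/9 = -((12 + q² + 8*q) - q)/9 = -(12 + q² + 7*q)/9 = -4/3 - 7*q/9 - q²/9)
v(K) = 0 (v(K) = -5*0 = 0)
-1057 - v(P(9)) = -1057 - 1*0 = -1057 + 0 = -1057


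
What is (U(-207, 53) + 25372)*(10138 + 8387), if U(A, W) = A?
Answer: 466181625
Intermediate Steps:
(U(-207, 53) + 25372)*(10138 + 8387) = (-207 + 25372)*(10138 + 8387) = 25165*18525 = 466181625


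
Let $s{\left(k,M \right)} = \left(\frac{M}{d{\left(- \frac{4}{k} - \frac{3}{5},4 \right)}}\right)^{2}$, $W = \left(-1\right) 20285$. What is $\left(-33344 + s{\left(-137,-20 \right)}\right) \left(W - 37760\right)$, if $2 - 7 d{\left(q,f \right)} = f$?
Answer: $1651031980$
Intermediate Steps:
$W = -20285$
$d{\left(q,f \right)} = \frac{2}{7} - \frac{f}{7}$
$s{\left(k,M \right)} = \frac{49 M^{2}}{4}$ ($s{\left(k,M \right)} = \left(\frac{M}{\frac{2}{7} - \frac{4}{7}}\right)^{2} = \left(\frac{M}{- \frac{2}{7}}\right)^{2} = \left(M \left(- \frac{7}{2}\right)\right)^{2} = \left(- \frac{7 M}{2}\right)^{2} = \frac{49 M^{2}}{4}$)
$\left(-33344 + s{\left(-137,-20 \right)}\right) \left(W - 37760\right) = \left(-33344 + \frac{49 \left(-20\right)^{2}}{4}\right) \left(-20285 - 37760\right) = \left(-33344 + \frac{49}{4} \cdot 400\right) \left(-58045\right) = \left(-33344 + 4900\right) \left(-58045\right) = \left(-28444\right) \left(-58045\right) = 1651031980$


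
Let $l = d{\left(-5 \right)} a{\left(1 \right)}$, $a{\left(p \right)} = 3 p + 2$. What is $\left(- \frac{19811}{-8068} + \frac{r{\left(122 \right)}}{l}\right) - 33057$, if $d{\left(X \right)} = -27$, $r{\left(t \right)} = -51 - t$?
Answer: $- \frac{36000953011}{1089180} \approx -33053.0$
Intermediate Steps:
$a{\left(p \right)} = 2 + 3 p$
$l = -135$ ($l = - 27 \left(2 + 3 \cdot 1\right) = - 27 \left(2 + 3\right) = \left(-27\right) 5 = -135$)
$\left(- \frac{19811}{-8068} + \frac{r{\left(122 \right)}}{l}\right) - 33057 = \left(- \frac{19811}{-8068} + \frac{-51 - 122}{-135}\right) - 33057 = \left(\left(-19811\right) \left(- \frac{1}{8068}\right) + \left(-51 - 122\right) \left(- \frac{1}{135}\right)\right) - 33057 = \left(\frac{19811}{8068} - - \frac{173}{135}\right) - 33057 = \left(\frac{19811}{8068} + \frac{173}{135}\right) - 33057 = \frac{4070249}{1089180} - 33057 = - \frac{36000953011}{1089180}$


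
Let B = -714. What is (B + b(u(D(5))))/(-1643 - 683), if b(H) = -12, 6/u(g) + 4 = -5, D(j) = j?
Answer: 363/1163 ≈ 0.31212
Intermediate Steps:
u(g) = -⅔ (u(g) = 6/(-4 - 5) = 6/(-9) = 6*(-⅑) = -⅔)
(B + b(u(D(5))))/(-1643 - 683) = (-714 - 12)/(-1643 - 683) = -726/(-2326) = -726*(-1/2326) = 363/1163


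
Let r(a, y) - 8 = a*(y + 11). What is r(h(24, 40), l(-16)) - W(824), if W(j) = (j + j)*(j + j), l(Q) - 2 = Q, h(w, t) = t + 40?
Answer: -2716136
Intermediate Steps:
h(w, t) = 40 + t
l(Q) = 2 + Q
r(a, y) = 8 + a*(11 + y) (r(a, y) = 8 + a*(y + 11) = 8 + a*(11 + y))
W(j) = 4*j² (W(j) = (2*j)*(2*j) = 4*j²)
r(h(24, 40), l(-16)) - W(824) = (8 + 11*(40 + 40) + (40 + 40)*(2 - 16)) - 4*824² = (8 + 11*80 + 80*(-14)) - 4*678976 = (8 + 880 - 1120) - 1*2715904 = -232 - 2715904 = -2716136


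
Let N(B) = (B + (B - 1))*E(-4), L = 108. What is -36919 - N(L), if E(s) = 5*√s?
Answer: -36919 - 2150*I ≈ -36919.0 - 2150.0*I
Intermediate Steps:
N(B) = 10*I*(-1 + 2*B) (N(B) = (B + (B - 1))*(5*√(-4)) = (B + (-1 + B))*(5*(2*I)) = (-1 + 2*B)*(10*I) = 10*I*(-1 + 2*B))
-36919 - N(L) = -36919 - I*(-10 + 20*108) = -36919 - I*(-10 + 2160) = -36919 - I*2150 = -36919 - 2150*I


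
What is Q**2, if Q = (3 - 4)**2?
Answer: 1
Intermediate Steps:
Q = 1 (Q = (-1)**2 = 1)
Q**2 = 1**2 = 1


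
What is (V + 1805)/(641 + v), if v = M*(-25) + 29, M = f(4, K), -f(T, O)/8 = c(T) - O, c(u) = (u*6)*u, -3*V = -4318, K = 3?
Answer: 9733/57810 ≈ 0.16836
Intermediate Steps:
V = 4318/3 (V = -1/3*(-4318) = 4318/3 ≈ 1439.3)
c(u) = 6*u**2 (c(u) = (6*u)*u = 6*u**2)
f(T, O) = -48*T**2 + 8*O (f(T, O) = -8*(6*T**2 - O) = -8*(-O + 6*T**2) = -48*T**2 + 8*O)
M = -744 (M = -48*4**2 + 8*3 = -48*16 + 24 = -768 + 24 = -744)
v = 18629 (v = -744*(-25) + 29 = 18600 + 29 = 18629)
(V + 1805)/(641 + v) = (4318/3 + 1805)/(641 + 18629) = (9733/3)/19270 = (9733/3)*(1/19270) = 9733/57810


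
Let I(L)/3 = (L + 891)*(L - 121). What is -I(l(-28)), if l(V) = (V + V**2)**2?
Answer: -981280122615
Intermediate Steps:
I(L) = 3*(-121 + L)*(891 + L) (I(L) = 3*((L + 891)*(L - 121)) = 3*((891 + L)*(-121 + L)) = 3*((-121 + L)*(891 + L)) = 3*(-121 + L)*(891 + L))
-I(l(-28)) = -(-323433 + 3*((-28)**2*(1 - 28)**2)**2 + 2310*((-28)**2*(1 - 28)**2)) = -(-323433 + 3*(784*(-27)**2)**2 + 2310*(784*(-27)**2)) = -(-323433 + 3*(784*729)**2 + 2310*(784*729)) = -(-323433 + 3*571536**2 + 2310*571536) = -(-323433 + 3*326653399296 + 1320248160) = -(-323433 + 979960197888 + 1320248160) = -1*981280122615 = -981280122615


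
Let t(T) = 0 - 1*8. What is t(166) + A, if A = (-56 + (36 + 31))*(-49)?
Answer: -547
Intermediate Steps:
t(T) = -8 (t(T) = 0 - 8 = -8)
A = -539 (A = (-56 + 67)*(-49) = 11*(-49) = -539)
t(166) + A = -8 - 539 = -547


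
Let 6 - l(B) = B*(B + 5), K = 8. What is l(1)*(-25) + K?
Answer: 8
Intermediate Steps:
l(B) = 6 - B*(5 + B) (l(B) = 6 - B*(B + 5) = 6 - B*(5 + B))
l(1)*(-25) + K = (6 - 1*1² - 5*1)*(-25) + 8 = (6 - 1*1 - 5)*(-25) + 8 = (6 - 1 - 5)*(-25) + 8 = 0*(-25) + 8 = 0 + 8 = 8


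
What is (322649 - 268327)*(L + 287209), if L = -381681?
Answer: -5131907984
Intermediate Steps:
(322649 - 268327)*(L + 287209) = (322649 - 268327)*(-381681 + 287209) = 54322*(-94472) = -5131907984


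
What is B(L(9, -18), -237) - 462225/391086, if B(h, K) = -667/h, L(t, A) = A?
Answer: 7014842/195543 ≈ 35.874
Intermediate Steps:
B(L(9, -18), -237) - 462225/391086 = -667/(-18) - 462225/391086 = -667*(-1/18) - 462225*1/391086 = 667/18 - 154075/130362 = 7014842/195543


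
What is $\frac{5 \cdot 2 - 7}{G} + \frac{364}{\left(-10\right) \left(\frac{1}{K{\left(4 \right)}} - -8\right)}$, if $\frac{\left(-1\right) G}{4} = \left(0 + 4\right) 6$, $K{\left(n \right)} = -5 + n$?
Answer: $- \frac{837}{160} \approx -5.2312$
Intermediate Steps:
$G = -96$ ($G = - 4 \left(0 + 4\right) 6 = - 4 \cdot 4 \cdot 6 = \left(-4\right) 24 = -96$)
$\frac{5 \cdot 2 - 7}{G} + \frac{364}{\left(-10\right) \left(\frac{1}{K{\left(4 \right)}} - -8\right)} = \frac{5 \cdot 2 - 7}{-96} + \frac{364}{\left(-10\right) \left(\frac{1}{-5 + 4} - -8\right)} = \left(10 - 7\right) \left(- \frac{1}{96}\right) + \frac{364}{\left(-10\right) \left(\frac{1}{-1} + 8\right)} = 3 \left(- \frac{1}{96}\right) + \frac{364}{\left(-10\right) \left(-1 + 8\right)} = - \frac{1}{32} + \frac{364}{\left(-10\right) 7} = - \frac{1}{32} + \frac{364}{-70} = - \frac{1}{32} + 364 \left(- \frac{1}{70}\right) = - \frac{1}{32} - \frac{26}{5} = - \frac{837}{160}$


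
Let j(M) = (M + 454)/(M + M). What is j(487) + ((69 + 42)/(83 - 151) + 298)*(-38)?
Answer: -93229856/8279 ≈ -11261.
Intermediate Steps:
j(M) = (454 + M)/(2*M) (j(M) = (454 + M)/((2*M)) = (454 + M)*(1/(2*M)) = (454 + M)/(2*M))
j(487) + ((69 + 42)/(83 - 151) + 298)*(-38) = (½)*(454 + 487)/487 + ((69 + 42)/(83 - 151) + 298)*(-38) = (½)*(1/487)*941 + (111/(-68) + 298)*(-38) = 941/974 + (111*(-1/68) + 298)*(-38) = 941/974 + (-111/68 + 298)*(-38) = 941/974 + (20153/68)*(-38) = 941/974 - 382907/34 = -93229856/8279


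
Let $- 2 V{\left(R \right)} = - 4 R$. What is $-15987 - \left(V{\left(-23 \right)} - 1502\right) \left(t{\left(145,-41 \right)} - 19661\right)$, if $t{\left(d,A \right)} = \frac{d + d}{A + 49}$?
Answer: $-30395100$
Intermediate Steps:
$t{\left(d,A \right)} = \frac{2 d}{49 + A}$
$V{\left(R \right)} = 2 R$ ($V{\left(R \right)} = - \frac{\left(-4\right) R}{2} = 2 R$)
$-15987 - \left(V{\left(-23 \right)} - 1502\right) \left(t{\left(145,-41 \right)} - 19661\right) = -15987 - \left(2 \left(-23\right) - 1502\right) \left(2 \cdot 145 \frac{1}{49 - 41} - 19661\right) = -15987 - \left(-46 - 1502\right) \left(2 \cdot 145 \cdot \frac{1}{8} - 19661\right) = -15987 - - 1548 \left(2 \cdot 145 \cdot \frac{1}{8} - 19661\right) = -15987 - - 1548 \left(\frac{145}{4} - 19661\right) = -15987 - \left(-1548\right) \left(- \frac{78499}{4}\right) = -15987 - 30379113 = -30395100$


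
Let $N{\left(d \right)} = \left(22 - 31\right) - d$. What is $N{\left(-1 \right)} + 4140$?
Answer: $4132$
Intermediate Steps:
$N{\left(d \right)} = -9 - d$
$N{\left(-1 \right)} + 4140 = \left(-9 - -1\right) + 4140 = \left(-9 + 1\right) + 4140 = -8 + 4140 = 4132$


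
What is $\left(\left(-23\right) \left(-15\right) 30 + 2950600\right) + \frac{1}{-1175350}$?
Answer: $\frac{3480152582499}{1175350} \approx 2.9609 \cdot 10^{6}$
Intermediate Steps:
$\left(\left(-23\right) \left(-15\right) 30 + 2950600\right) + \frac{1}{-1175350} = \left(345 \cdot 30 + 2950600\right) - \frac{1}{1175350} = \left(10350 + 2950600\right) - \frac{1}{1175350} = 2960950 - \frac{1}{1175350} = \frac{3480152582499}{1175350}$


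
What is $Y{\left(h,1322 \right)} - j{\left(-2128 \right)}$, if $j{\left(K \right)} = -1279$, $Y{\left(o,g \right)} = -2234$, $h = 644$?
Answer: $-955$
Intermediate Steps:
$Y{\left(h,1322 \right)} - j{\left(-2128 \right)} = -2234 - -1279 = -2234 + 1279 = -955$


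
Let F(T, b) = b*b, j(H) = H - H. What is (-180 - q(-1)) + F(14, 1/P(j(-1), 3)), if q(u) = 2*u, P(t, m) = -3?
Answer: -1601/9 ≈ -177.89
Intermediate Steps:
j(H) = 0
F(T, b) = b**2
(-180 - q(-1)) + F(14, 1/P(j(-1), 3)) = (-180 - 2*(-1)) + (1/(-3))**2 = (-180 - 1*(-2)) + (-1/3)**2 = (-180 + 2) + 1/9 = -178 + 1/9 = -1601/9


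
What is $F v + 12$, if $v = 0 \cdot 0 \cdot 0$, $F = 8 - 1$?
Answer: $12$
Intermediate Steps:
$F = 7$
$v = 0$ ($v = 0 \cdot 0 = 0$)
$F v + 12 = 7 \cdot 0 + 12 = 0 + 12 = 12$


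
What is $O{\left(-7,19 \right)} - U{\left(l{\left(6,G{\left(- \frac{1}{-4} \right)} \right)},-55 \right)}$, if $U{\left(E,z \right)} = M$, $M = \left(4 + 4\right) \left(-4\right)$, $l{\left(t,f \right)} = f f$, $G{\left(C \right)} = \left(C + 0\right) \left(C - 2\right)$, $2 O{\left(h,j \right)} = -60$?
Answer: $2$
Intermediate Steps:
$O{\left(h,j \right)} = -30$ ($O{\left(h,j \right)} = \frac{1}{2} \left(-60\right) = -30$)
$G{\left(C \right)} = C \left(-2 + C\right)$
$l{\left(t,f \right)} = f^{2}$
$M = -32$ ($M = 8 \left(-4\right) = -32$)
$U{\left(E,z \right)} = -32$
$O{\left(-7,19 \right)} - U{\left(l{\left(6,G{\left(- \frac{1}{-4} \right)} \right)},-55 \right)} = -30 - -32 = -30 + 32 = 2$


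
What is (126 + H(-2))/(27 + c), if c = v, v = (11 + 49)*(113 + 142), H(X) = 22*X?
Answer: 82/15327 ≈ 0.0053500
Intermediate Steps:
v = 15300 (v = 60*255 = 15300)
c = 15300
(126 + H(-2))/(27 + c) = (126 + 22*(-2))/(27 + 15300) = (126 - 44)/15327 = 82*(1/15327) = 82/15327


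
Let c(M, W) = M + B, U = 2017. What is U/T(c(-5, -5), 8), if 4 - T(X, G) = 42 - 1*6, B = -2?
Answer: -2017/32 ≈ -63.031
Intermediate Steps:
c(M, W) = -2 + M (c(M, W) = M - 2 = -2 + M)
T(X, G) = -32 (T(X, G) = 4 - (42 - 1*6) = 4 - (42 - 6) = 4 - 1*36 = 4 - 36 = -32)
U/T(c(-5, -5), 8) = 2017/(-32) = 2017*(-1/32) = -2017/32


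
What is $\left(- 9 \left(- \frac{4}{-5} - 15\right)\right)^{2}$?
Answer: $\frac{408321}{25} \approx 16333.0$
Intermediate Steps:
$\left(- 9 \left(- \frac{4}{-5} - 15\right)\right)^{2} = \left(- 9 \left(\left(-4\right) \left(- \frac{1}{5}\right) - 15\right)\right)^{2} = \left(- 9 \left(\frac{4}{5} - 15\right)\right)^{2} = \left(\left(-9\right) \left(- \frac{71}{5}\right)\right)^{2} = \left(\frac{639}{5}\right)^{2} = \frac{408321}{25}$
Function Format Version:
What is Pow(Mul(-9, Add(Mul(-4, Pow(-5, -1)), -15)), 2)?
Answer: Rational(408321, 25) ≈ 16333.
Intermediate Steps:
Pow(Mul(-9, Add(Mul(-4, Pow(-5, -1)), -15)), 2) = Pow(Mul(-9, Add(Mul(-4, Rational(-1, 5)), -15)), 2) = Pow(Mul(-9, Add(Rational(4, 5), -15)), 2) = Pow(Mul(-9, Rational(-71, 5)), 2) = Pow(Rational(639, 5), 2) = Rational(408321, 25)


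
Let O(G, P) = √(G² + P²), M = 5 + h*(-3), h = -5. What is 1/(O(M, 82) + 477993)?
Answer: 3489/1667717525 - 2*√1781/228477300925 ≈ 2.0917e-6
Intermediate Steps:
M = 20 (M = 5 - 5*(-3) = 5 + 15 = 20)
1/(O(M, 82) + 477993) = 1/(√(20² + 82²) + 477993) = 1/(√(400 + 6724) + 477993) = 1/(√7124 + 477993) = 1/(2*√1781 + 477993) = 1/(477993 + 2*√1781)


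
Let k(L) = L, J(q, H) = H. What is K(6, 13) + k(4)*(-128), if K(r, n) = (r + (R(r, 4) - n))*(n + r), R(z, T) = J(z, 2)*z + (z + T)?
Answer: -227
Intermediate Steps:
R(z, T) = T + 3*z (R(z, T) = 2*z + (z + T) = 2*z + (T + z) = T + 3*z)
K(r, n) = (n + r)*(4 - n + 4*r) (K(r, n) = (r + ((4 + 3*r) - n))*(n + r) = (r + (4 - n + 3*r))*(n + r) = (4 - n + 4*r)*(n + r) = (n + r)*(4 - n + 4*r))
K(6, 13) + k(4)*(-128) = (6**2 - 1*13**2 + 13*(4 + 3*6) + 6*(4 + 3*6)) + 4*(-128) = (36 - 1*169 + 13*(4 + 18) + 6*(4 + 18)) - 512 = (36 - 169 + 13*22 + 6*22) - 512 = (36 - 169 + 286 + 132) - 512 = 285 - 512 = -227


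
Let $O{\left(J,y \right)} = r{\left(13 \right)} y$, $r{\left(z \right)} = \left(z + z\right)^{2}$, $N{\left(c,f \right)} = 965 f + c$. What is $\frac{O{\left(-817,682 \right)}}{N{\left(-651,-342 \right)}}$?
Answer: $- \frac{35464}{25437} \approx -1.3942$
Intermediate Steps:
$N{\left(c,f \right)} = c + 965 f$
$r{\left(z \right)} = 4 z^{2}$ ($r{\left(z \right)} = \left(2 z\right)^{2} = 4 z^{2}$)
$O{\left(J,y \right)} = 676 y$ ($O{\left(J,y \right)} = 4 \cdot 13^{2} y = 4 \cdot 169 y = 676 y$)
$\frac{O{\left(-817,682 \right)}}{N{\left(-651,-342 \right)}} = \frac{676 \cdot 682}{-651 + 965 \left(-342\right)} = \frac{461032}{-651 - 330030} = \frac{461032}{-330681} = 461032 \left(- \frac{1}{330681}\right) = - \frac{35464}{25437}$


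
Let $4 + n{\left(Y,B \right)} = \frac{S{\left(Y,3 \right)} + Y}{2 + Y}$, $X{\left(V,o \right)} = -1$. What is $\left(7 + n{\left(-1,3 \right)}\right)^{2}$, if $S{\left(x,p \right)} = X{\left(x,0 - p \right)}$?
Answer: $1$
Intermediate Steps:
$S{\left(x,p \right)} = -1$
$n{\left(Y,B \right)} = -4 + \frac{-1 + Y}{2 + Y}$
$\left(7 + n{\left(-1,3 \right)}\right)^{2} = \left(7 + \frac{3 \left(-3 - -1\right)}{2 - 1}\right)^{2} = \left(7 + \frac{3 \left(-3 + 1\right)}{1}\right)^{2} = \left(7 + 3 \cdot 1 \left(-2\right)\right)^{2} = \left(7 - 6\right)^{2} = 1^{2} = 1$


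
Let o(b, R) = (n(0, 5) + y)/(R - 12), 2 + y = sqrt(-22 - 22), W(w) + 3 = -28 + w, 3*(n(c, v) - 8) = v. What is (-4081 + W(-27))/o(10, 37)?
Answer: -285591/37 + 74502*I*sqrt(11)/37 ≈ -7718.7 + 6678.3*I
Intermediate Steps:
n(c, v) = 8 + v/3
W(w) = -31 + w (W(w) = -3 + (-28 + w) = -31 + w)
y = -2 + 2*I*sqrt(11) (y = -2 + sqrt(-22 - 22) = -2 + sqrt(-44) = -2 + 2*I*sqrt(11) ≈ -2.0 + 6.6332*I)
o(b, R) = (23/3 + 2*I*sqrt(11))/(-12 + R) (o(b, R) = ((8 + (1/3)*5) + (-2 + 2*I*sqrt(11)))/(R - 12) = ((8 + 5/3) + (-2 + 2*I*sqrt(11)))/(-12 + R) = (29/3 + (-2 + 2*I*sqrt(11)))/(-12 + R) = (23/3 + 2*I*sqrt(11))/(-12 + R))
(-4081 + W(-27))/o(10, 37) = (-4081 + (-31 - 27))/(((23 + 6*I*sqrt(11))/(3*(-12 + 37)))) = (-4081 - 58)/(((1/3)*(23 + 6*I*sqrt(11))/25)) = -4139*75/(23 + 6*I*sqrt(11)) = -4139/(23/75 + 2*I*sqrt(11)/25)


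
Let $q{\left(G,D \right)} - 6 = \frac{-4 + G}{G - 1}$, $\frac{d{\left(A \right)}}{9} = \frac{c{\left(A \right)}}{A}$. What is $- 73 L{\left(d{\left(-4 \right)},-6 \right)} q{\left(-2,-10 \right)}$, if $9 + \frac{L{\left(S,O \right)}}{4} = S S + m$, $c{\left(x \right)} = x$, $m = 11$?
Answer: $-193888$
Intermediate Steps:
$d{\left(A \right)} = 9$ ($d{\left(A \right)} = 9 \frac{A}{A} = 9 \cdot 1 = 9$)
$L{\left(S,O \right)} = 8 + 4 S^{2}$ ($L{\left(S,O \right)} = -36 + 4 \left(S S + 11\right) = -36 + 4 \left(S^{2} + 11\right) = -36 + 4 \left(11 + S^{2}\right) = -36 + \left(44 + 4 S^{2}\right) = 8 + 4 S^{2}$)
$q{\left(G,D \right)} = 6 + \frac{-4 + G}{-1 + G}$ ($q{\left(G,D \right)} = 6 + \frac{-4 + G}{G - 1} = 6 + \frac{-4 + G}{-1 + G}$)
$- 73 L{\left(d{\left(-4 \right)},-6 \right)} q{\left(-2,-10 \right)} = - 73 \left(8 + 4 \cdot 9^{2}\right) \frac{-10 + 7 \left(-2\right)}{-1 - 2} = - 73 \left(8 + 4 \cdot 81\right) \frac{-10 - 14}{-3} = - 73 \left(8 + 324\right) \left(\left(- \frac{1}{3}\right) \left(-24\right)\right) = \left(-73\right) 332 \cdot 8 = \left(-24236\right) 8 = -193888$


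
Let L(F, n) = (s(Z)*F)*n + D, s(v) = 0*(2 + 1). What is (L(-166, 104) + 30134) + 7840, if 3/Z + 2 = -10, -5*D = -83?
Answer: 189953/5 ≈ 37991.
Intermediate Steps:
D = 83/5 (D = -⅕*(-83) = 83/5 ≈ 16.600)
Z = -¼ (Z = 3/(-2 - 10) = 3/(-12) = 3*(-1/12) = -¼ ≈ -0.25000)
s(v) = 0 (s(v) = 0*3 = 0)
L(F, n) = 83/5 (L(F, n) = (0*F)*n + 83/5 = 0*n + 83/5 = 0 + 83/5 = 83/5)
(L(-166, 104) + 30134) + 7840 = (83/5 + 30134) + 7840 = 150753/5 + 7840 = 189953/5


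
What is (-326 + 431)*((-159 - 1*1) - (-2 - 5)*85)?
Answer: 45675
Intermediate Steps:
(-326 + 431)*((-159 - 1*1) - (-2 - 5)*85) = 105*((-159 - 1) - 1*(-7)*85) = 105*(-160 + 7*85) = 105*(-160 + 595) = 105*435 = 45675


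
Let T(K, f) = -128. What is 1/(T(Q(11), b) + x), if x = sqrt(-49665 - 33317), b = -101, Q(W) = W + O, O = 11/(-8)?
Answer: -64/49683 - I*sqrt(82982)/99366 ≈ -0.0012882 - 0.002899*I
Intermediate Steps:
O = -11/8 (O = 11*(-1/8) = -11/8 ≈ -1.3750)
Q(W) = -11/8 + W (Q(W) = W - 11/8 = -11/8 + W)
x = I*sqrt(82982) (x = sqrt(-82982) = I*sqrt(82982) ≈ 288.07*I)
1/(T(Q(11), b) + x) = 1/(-128 + I*sqrt(82982))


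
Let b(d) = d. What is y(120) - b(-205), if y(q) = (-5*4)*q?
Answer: -2195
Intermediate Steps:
y(q) = -20*q
y(120) - b(-205) = -20*120 - 1*(-205) = -2400 + 205 = -2195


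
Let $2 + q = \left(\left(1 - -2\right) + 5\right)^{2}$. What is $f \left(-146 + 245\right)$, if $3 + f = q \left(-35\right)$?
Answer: $-215127$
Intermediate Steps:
$q = 62$ ($q = -2 + \left(\left(1 - -2\right) + 5\right)^{2} = -2 + \left(\left(1 + 2\right) + 5\right)^{2} = -2 + \left(3 + 5\right)^{2} = -2 + 8^{2} = -2 + 64 = 62$)
$f = -2173$ ($f = -3 + 62 \left(-35\right) = -3 - 2170 = -2173$)
$f \left(-146 + 245\right) = - 2173 \left(-146 + 245\right) = \left(-2173\right) 99 = -215127$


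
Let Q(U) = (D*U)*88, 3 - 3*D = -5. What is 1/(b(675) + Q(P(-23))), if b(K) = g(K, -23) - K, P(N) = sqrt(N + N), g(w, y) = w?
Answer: -3*I*sqrt(46)/32384 ≈ -0.0006283*I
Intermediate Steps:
D = 8/3 (D = 1 - 1/3*(-5) = 1 + 5/3 = 8/3 ≈ 2.6667)
P(N) = sqrt(2)*sqrt(N) (P(N) = sqrt(2*N) = sqrt(2)*sqrt(N))
b(K) = 0 (b(K) = K - K = 0)
Q(U) = 704*U/3 (Q(U) = (8*U/3)*88 = 704*U/3)
1/(b(675) + Q(P(-23))) = 1/(0 + 704*(sqrt(2)*sqrt(-23))/3) = 1/(0 + 704*(sqrt(2)*(I*sqrt(23)))/3) = 1/(0 + 704*(I*sqrt(46))/3) = 1/(0 + 704*I*sqrt(46)/3) = 1/(704*I*sqrt(46)/3) = -3*I*sqrt(46)/32384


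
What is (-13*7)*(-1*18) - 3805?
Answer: -2167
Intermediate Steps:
(-13*7)*(-1*18) - 3805 = -91*(-18) - 3805 = 1638 - 3805 = -2167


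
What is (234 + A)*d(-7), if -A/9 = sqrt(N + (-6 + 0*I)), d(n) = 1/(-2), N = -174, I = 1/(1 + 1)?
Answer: -117 + 27*I*sqrt(5) ≈ -117.0 + 60.374*I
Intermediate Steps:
I = 1/2 ≈ 0.50000
d(n) = -1/2
A = -54*I*sqrt(5) (A = -9*sqrt(-174 + (-6 + 0*(1/2))) = -9*sqrt(-174 + (-6 + 0)) = -9*sqrt(-174 - 6) = -54*I*sqrt(5) ≈ -120.75*I)
(234 + A)*d(-7) = (234 - 54*I*sqrt(5))*(-1/2) = -117 + 27*I*sqrt(5)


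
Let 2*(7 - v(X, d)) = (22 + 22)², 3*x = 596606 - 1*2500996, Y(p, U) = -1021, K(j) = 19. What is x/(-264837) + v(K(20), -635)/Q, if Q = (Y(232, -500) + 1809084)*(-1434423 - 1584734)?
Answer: 10395733766672516561/4337097354053591301 ≈ 2.3969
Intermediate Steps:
x = -1904390/3 (x = (596606 - 1*2500996)/3 = (596606 - 2500996)/3 = (⅓)*(-1904390) = -1904390/3 ≈ -6.3480e+5)
Q = -5458826062891 (Q = (-1021 + 1809084)*(-1434423 - 1584734) = 1808063*(-3019157) = -5458826062891)
v(X, d) = -961 (v(X, d) = 7 - (22 + 22)²/2 = 7 - ½*44² = 7 - ½*1936 = 7 - 968 = -961)
x/(-264837) + v(K(20), -635)/Q = -1904390/3/(-264837) - 961/(-5458826062891) = -1904390/3*(-1/264837) - 961*(-1/5458826062891) = 1904390/794511 + 961/5458826062891 = 10395733766672516561/4337097354053591301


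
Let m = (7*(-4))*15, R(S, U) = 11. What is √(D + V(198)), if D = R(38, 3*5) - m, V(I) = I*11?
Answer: √2609 ≈ 51.078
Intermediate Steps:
V(I) = 11*I
m = -420 (m = -28*15 = -420)
D = 431 (D = 11 - 1*(-420) = 11 + 420 = 431)
√(D + V(198)) = √(431 + 11*198) = √(431 + 2178) = √2609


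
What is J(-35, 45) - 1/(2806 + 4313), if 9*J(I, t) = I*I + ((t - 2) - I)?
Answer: 1030672/7119 ≈ 144.78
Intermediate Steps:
J(I, t) = -2/9 - I/9 + t/9 + I**2/9 (J(I, t) = (I*I + ((t - 2) - I))/9 = (I**2 + ((-2 + t) - I))/9 = (I**2 + (-2 + t - I))/9 = (-2 + t + I**2 - I)/9 = -2/9 - I/9 + t/9 + I**2/9)
J(-35, 45) - 1/(2806 + 4313) = (-2/9 - 1/9*(-35) + (1/9)*45 + (1/9)*(-35)**2) - 1/(2806 + 4313) = (-2/9 + 35/9 + 5 + (1/9)*1225) - 1/7119 = (-2/9 + 35/9 + 5 + 1225/9) - 1*1/7119 = 1303/9 - 1/7119 = 1030672/7119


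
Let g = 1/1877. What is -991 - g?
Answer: -1860108/1877 ≈ -991.00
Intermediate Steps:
g = 1/1877 ≈ 0.00053276
-991 - g = -991 - 1*1/1877 = -991 - 1/1877 = -1860108/1877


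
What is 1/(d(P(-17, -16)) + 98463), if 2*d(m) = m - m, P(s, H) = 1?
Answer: 1/98463 ≈ 1.0156e-5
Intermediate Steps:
d(m) = 0 (d(m) = (m - m)/2 = (1/2)*0 = 0)
1/(d(P(-17, -16)) + 98463) = 1/(0 + 98463) = 1/98463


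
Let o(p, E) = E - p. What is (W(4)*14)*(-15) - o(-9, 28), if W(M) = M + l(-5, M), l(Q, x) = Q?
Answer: 173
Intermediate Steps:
W(M) = -5 + M (W(M) = M - 5 = -5 + M)
(W(4)*14)*(-15) - o(-9, 28) = ((-5 + 4)*14)*(-15) - (28 - 1*(-9)) = -1*14*(-15) - (28 + 9) = -14*(-15) - 1*37 = 210 - 37 = 173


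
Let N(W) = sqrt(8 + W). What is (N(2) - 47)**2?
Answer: (47 - sqrt(10))**2 ≈ 1921.7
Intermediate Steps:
(N(2) - 47)**2 = (sqrt(8 + 2) - 47)**2 = (sqrt(10) - 47)**2 = (-47 + sqrt(10))**2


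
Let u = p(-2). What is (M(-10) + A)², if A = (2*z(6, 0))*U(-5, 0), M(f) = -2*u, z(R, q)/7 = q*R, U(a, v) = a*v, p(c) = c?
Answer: 16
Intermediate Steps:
u = -2
z(R, q) = 7*R*q (z(R, q) = 7*(q*R) = 7*(R*q) = 7*R*q)
M(f) = 4 (M(f) = -2*(-2) = 4)
A = 0 (A = (2*(7*6*0))*(-5*0) = (2*0)*0 = 0*0 = 0)
(M(-10) + A)² = (4 + 0)² = 4² = 16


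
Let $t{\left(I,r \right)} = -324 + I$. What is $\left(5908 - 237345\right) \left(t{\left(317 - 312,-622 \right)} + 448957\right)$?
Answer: $-103831432806$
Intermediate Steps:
$\left(5908 - 237345\right) \left(t{\left(317 - 312,-622 \right)} + 448957\right) = \left(5908 - 237345\right) \left(\left(-324 + \left(317 - 312\right)\right) + 448957\right) = - 231437 \left(\left(-324 + 5\right) + 448957\right) = - 231437 \left(-319 + 448957\right) = \left(-231437\right) 448638 = -103831432806$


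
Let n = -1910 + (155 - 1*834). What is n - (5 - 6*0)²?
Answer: -2614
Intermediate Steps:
n = -2589 (n = -1910 + (155 - 834) = -1910 - 679 = -2589)
n - (5 - 6*0)² = -2589 - (5 - 6*0)² = -2589 - (5 + 0)² = -2589 - 1*5² = -2589 - 1*25 = -2589 - 25 = -2614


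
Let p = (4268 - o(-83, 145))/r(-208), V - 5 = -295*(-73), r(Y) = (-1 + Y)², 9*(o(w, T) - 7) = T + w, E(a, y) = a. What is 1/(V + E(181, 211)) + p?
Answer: 832025056/8539155009 ≈ 0.097436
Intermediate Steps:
o(w, T) = 7 + T/9 + w/9 (o(w, T) = 7 + (T + w)/9 = 7 + (T/9 + w/9) = 7 + T/9 + w/9)
V = 21540 (V = 5 - 295*(-73) = 5 + 21535 = 21540)
p = 38287/393129 (p = (4268 - (7 + (⅑)*145 + (⅑)*(-83)))/((-1 - 208)²) = (4268 - (7 + 145/9 - 83/9))/((-209)²) = (4268 - 1*125/9)/43681 = (4268 - 125/9)*(1/43681) = (38287/9)*(1/43681) = 38287/393129 ≈ 0.097390)
1/(V + E(181, 211)) + p = 1/(21540 + 181) + 38287/393129 = 1/21721 + 38287/393129 = 832025056/8539155009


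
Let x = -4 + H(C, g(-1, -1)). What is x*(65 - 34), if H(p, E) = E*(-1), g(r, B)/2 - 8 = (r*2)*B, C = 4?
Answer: -744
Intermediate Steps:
g(r, B) = 16 + 4*B*r (g(r, B) = 16 + 2*((r*2)*B) = 16 + 2*((2*r)*B) = 16 + 2*(2*B*r) = 16 + 4*B*r)
H(p, E) = -E
x = -24 (x = -4 - (16 + 4*(-1)*(-1)) = -4 - (16 + 4) = -4 - 1*20 = -4 - 20 = -24)
x*(65 - 34) = -24*(65 - 34) = -24*31 = -744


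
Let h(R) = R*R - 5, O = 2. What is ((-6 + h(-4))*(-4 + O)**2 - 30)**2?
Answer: 100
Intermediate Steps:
h(R) = -5 + R**2 (h(R) = R**2 - 5 = -5 + R**2)
((-6 + h(-4))*(-4 + O)**2 - 30)**2 = ((-6 + (-5 + (-4)**2))*(-4 + 2)**2 - 30)**2 = ((-6 + (-5 + 16))*(-2)**2 - 30)**2 = ((-6 + 11)*4 - 30)**2 = (5*4 - 30)**2 = (20 - 30)**2 = (-10)**2 = 100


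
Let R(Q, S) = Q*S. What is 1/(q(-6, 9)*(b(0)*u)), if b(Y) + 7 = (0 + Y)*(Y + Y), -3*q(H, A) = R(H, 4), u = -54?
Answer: 1/3024 ≈ 0.00033069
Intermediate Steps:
q(H, A) = -4*H/3 (q(H, A) = -H*4/3 = -4*H/3)
b(Y) = -7 + 2*Y² (b(Y) = -7 + (0 + Y)*(Y + Y) = -7 + Y*(2*Y) = -7 + 2*Y²)
1/(q(-6, 9)*(b(0)*u)) = 1/((-4/3*(-6))*((-7 + 2*0²)*(-54))) = 1/(8*((-7 + 2*0)*(-54))) = 1/(8*((-7 + 0)*(-54))) = 1/(8*(-7*(-54))) = 1/(8*378) = 1/3024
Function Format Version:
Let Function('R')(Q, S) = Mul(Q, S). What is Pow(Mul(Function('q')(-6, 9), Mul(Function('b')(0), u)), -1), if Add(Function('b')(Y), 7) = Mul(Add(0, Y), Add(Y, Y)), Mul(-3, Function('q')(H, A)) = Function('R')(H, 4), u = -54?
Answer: Rational(1, 3024) ≈ 0.00033069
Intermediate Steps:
Function('q')(H, A) = Mul(Rational(-4, 3), H) (Function('q')(H, A) = Mul(Rational(-1, 3), Mul(H, 4)) = Mul(Rational(-1, 3), Mul(4, H)) = Mul(Rational(-4, 3), H))
Function('b')(Y) = Add(-7, Mul(2, Pow(Y, 2))) (Function('b')(Y) = Add(-7, Mul(Add(0, Y), Add(Y, Y))) = Add(-7, Mul(Y, Mul(2, Y))) = Add(-7, Mul(2, Pow(Y, 2))))
Pow(Mul(Function('q')(-6, 9), Mul(Function('b')(0), u)), -1) = Pow(Mul(Mul(Rational(-4, 3), -6), Mul(Add(-7, Mul(2, Pow(0, 2))), -54)), -1) = Pow(Mul(8, Mul(Add(-7, Mul(2, 0)), -54)), -1) = Pow(Mul(8, Mul(Add(-7, 0), -54)), -1) = Pow(Mul(8, Mul(-7, -54)), -1) = Pow(Mul(8, 378), -1) = Pow(3024, -1) = Rational(1, 3024)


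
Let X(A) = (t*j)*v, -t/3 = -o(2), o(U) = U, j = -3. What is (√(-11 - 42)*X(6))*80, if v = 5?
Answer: -7200*I*√53 ≈ -52417.0*I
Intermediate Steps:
t = 6 (t = -(-3)*2 = -3*(-2) = 6)
X(A) = -90 (X(A) = (6*(-3))*5 = -18*5 = -90)
(√(-11 - 42)*X(6))*80 = (√(-11 - 42)*(-90))*80 = (√(-53)*(-90))*80 = ((I*√53)*(-90))*80 = -90*I*√53*80 = -7200*I*√53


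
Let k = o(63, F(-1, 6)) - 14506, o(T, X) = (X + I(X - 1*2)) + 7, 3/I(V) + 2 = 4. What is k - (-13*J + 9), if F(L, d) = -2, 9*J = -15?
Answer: -87181/6 ≈ -14530.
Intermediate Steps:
J = -5/3 (J = (⅑)*(-15) = -5/3 ≈ -1.6667)
I(V) = 3/2 (I(V) = 3/(-2 + 4) = 3/2)
o(T, X) = 17/2 + X (o(T, X) = (X + 3/2) + 7 = (3/2 + X) + 7 = 17/2 + X)
k = -28999/2 (k = (17/2 - 2) - 14506 = 13/2 - 14506 = -28999/2 ≈ -14500.)
k - (-13*J + 9) = -28999/2 - (-13*(-5/3) + 9) = -28999/2 - (65/3 + 9) = -28999/2 - 1*92/3 = -28999/2 - 92/3 = -87181/6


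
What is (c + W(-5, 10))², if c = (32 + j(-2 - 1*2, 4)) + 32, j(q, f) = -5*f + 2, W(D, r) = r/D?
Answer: 1936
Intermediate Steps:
j(q, f) = 2 - 5*f
c = 46 (c = (32 + (2 - 5*4)) + 32 = (32 + (2 - 20)) + 32 = (32 - 18) + 32 = 14 + 32 = 46)
(c + W(-5, 10))² = (46 + 10/(-5))² = (46 + 10*(-⅕))² = (46 - 2)² = 44² = 1936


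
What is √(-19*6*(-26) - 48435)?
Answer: I*√45471 ≈ 213.24*I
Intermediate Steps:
√(-19*6*(-26) - 48435) = √(-114*(-26) - 48435) = √(2964 - 48435) = √(-45471) = I*√45471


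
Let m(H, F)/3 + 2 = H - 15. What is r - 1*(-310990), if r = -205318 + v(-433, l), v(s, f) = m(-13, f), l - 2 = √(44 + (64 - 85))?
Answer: 105582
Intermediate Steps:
m(H, F) = -51 + 3*H (m(H, F) = -6 + 3*(H - 15) = -6 + 3*(-15 + H) = -6 + (-45 + 3*H) = -51 + 3*H)
l = 2 + √23 (l = 2 + √(44 + (64 - 85)) = 2 + √(44 - 21) = 2 + √23 ≈ 6.7958)
v(s, f) = -90 (v(s, f) = -51 + 3*(-13) = -51 - 39 = -90)
r = -205408 (r = -205318 - 90 = -205408)
r - 1*(-310990) = -205408 - 1*(-310990) = -205408 + 310990 = 105582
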